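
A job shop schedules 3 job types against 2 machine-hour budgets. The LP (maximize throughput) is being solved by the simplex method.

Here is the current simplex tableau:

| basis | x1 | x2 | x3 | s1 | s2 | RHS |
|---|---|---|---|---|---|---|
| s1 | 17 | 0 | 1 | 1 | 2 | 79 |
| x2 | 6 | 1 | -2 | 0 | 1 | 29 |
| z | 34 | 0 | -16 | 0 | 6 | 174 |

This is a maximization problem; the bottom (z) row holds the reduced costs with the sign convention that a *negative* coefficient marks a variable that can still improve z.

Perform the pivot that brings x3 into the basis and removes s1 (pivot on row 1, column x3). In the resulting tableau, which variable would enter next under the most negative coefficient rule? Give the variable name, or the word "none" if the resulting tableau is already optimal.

none

Pivot element 1. New z-row = old z-row − (-16)·(row 1/1).
Updated z-row coefficients: x1: 306, x2: 0, x3: 0, s1: 16, s2: 38.
No coefficient is strictly negative; the tableau after this pivot is optimal.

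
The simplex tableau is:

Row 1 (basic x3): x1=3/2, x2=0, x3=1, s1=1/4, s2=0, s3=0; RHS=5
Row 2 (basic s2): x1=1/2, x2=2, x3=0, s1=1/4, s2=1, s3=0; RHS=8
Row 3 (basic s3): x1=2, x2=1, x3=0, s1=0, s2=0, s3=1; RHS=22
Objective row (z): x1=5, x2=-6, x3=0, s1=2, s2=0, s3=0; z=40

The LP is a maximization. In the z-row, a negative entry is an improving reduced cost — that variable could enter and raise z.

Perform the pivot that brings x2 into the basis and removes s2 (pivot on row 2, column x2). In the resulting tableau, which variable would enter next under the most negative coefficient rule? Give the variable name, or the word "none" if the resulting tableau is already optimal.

Pivot element 2. New z-row = old z-row − (-6)·(row 2/2).
Updated z-row coefficients: x1: 13/2, x2: 0, x3: 0, s1: 11/4, s2: 3, s3: 0.
No coefficient is strictly negative; the tableau after this pivot is optimal.

none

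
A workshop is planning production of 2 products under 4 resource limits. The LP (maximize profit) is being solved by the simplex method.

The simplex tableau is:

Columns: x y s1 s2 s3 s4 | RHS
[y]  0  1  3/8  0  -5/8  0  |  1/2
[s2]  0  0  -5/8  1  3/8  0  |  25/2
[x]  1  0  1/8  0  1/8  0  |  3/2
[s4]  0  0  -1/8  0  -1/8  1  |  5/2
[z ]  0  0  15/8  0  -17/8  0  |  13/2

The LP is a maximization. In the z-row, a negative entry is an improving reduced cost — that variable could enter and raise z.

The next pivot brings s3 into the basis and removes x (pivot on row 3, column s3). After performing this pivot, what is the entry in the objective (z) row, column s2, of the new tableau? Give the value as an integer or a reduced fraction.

0

Pivot element is row 3, column s3: 1/8.
Normalize row 3: new (row 3, s2) = 0/(1/8) = 0.
z-row ← z-row − (-17/8)·(new row 3): 0 − (-17/8)·0 = 0.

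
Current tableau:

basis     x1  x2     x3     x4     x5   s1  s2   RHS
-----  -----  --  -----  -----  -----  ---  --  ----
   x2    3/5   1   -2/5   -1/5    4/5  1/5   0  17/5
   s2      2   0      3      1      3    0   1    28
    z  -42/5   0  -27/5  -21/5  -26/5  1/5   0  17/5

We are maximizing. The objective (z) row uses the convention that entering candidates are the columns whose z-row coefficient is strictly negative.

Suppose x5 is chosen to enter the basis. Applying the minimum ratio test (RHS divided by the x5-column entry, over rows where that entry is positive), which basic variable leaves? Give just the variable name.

x2

Ratios: row 1 (x2): (17/5)/(4/5) = 17/4; row 2 (s2): 28/3 = 28/3.
Minimum ratio 17/4 is in the x2 row, so x2 leaves.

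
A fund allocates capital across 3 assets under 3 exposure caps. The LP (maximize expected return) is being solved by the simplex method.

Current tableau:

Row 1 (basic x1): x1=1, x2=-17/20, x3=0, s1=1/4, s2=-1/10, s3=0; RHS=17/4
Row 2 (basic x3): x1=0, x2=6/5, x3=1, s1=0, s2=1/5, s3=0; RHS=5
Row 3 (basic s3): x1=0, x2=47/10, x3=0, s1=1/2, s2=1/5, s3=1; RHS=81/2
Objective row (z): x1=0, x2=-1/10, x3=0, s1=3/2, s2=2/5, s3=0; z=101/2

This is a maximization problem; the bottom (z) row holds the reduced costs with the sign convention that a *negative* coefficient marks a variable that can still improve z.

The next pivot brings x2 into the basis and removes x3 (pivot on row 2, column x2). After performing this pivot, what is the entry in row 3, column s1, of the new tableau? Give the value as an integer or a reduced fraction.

Pivot element is row 2, column x2: 6/5.
Normalize row 2: new (row 2, s1) = 0/(6/5) = 0.
row 3 ← row 3 − (47/10)·(new row 2): 1/2 − (47/10)·0 = 1/2.

1/2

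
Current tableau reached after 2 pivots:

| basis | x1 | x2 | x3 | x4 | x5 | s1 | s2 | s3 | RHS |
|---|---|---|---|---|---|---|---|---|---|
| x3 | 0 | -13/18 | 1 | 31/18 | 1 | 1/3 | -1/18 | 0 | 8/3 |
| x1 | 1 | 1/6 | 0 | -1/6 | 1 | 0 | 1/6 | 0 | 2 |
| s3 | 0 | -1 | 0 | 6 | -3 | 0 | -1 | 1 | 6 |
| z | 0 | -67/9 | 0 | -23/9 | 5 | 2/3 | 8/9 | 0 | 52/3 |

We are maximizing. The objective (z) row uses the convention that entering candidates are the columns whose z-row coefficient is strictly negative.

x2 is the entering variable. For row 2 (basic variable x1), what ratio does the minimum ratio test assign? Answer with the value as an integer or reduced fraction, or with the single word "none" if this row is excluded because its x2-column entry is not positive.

12

Ratio = RHS / (x2 entry) = 2 / (1/6) = 12.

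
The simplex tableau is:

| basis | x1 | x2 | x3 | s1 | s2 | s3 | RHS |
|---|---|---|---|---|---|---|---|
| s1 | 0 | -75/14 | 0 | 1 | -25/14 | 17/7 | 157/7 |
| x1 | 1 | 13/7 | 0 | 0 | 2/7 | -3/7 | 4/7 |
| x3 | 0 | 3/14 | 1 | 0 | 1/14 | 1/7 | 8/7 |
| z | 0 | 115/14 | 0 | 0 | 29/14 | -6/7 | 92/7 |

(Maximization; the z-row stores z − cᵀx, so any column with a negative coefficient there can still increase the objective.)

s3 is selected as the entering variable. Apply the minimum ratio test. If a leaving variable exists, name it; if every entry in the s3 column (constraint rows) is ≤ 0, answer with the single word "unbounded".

x3

Ratios: row 1 (s1): (157/7)/(17/7) = 157/17; row 2 (x1): entry -3/7 ≤ 0, skip; row 3 (x3): (8/7)/(1/7) = 8.
Minimum ratio is in the x3 row, so x3 leaves.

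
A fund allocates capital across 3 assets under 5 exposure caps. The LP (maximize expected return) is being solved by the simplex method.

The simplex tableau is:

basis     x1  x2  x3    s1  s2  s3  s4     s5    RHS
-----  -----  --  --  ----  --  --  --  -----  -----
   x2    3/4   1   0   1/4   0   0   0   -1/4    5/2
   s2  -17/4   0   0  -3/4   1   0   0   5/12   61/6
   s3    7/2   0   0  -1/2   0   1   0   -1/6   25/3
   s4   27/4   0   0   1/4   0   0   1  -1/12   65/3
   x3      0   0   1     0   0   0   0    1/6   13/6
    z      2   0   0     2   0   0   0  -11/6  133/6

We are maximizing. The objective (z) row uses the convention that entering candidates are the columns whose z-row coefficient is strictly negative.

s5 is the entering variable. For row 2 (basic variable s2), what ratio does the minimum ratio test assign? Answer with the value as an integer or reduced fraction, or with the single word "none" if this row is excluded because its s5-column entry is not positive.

122/5

Ratio = RHS / (s5 entry) = (61/6) / (5/12) = 122/5.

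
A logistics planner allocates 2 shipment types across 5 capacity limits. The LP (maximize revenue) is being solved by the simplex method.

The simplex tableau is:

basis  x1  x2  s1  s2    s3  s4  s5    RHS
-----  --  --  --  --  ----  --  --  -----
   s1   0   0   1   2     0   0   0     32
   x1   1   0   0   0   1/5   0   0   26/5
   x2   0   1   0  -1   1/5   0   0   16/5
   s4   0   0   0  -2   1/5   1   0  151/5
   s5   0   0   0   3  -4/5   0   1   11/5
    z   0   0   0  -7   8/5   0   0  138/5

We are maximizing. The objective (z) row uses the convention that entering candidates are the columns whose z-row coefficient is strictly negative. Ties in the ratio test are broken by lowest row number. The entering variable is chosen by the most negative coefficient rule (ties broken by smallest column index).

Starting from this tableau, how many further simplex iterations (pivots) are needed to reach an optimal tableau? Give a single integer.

2

pivot: s2 in, s5 out → z = 491/15
pivot: s3 in, x1 out → z = 119/3
No improving column remains; optimal.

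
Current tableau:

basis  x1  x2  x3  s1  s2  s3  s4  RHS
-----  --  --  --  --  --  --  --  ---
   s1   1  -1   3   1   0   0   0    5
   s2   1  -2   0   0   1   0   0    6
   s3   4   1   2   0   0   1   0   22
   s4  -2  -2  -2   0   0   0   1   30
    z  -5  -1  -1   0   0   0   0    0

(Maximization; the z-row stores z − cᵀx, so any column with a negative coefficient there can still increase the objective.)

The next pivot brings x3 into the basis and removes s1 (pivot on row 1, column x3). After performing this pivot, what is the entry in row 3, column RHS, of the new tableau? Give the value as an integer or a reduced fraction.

56/3

Pivot element is row 1, column x3: 3.
Normalize row 1: new (row 1, RHS) = 5/3 = 5/3.
row 3 ← row 3 − 2·(new row 1): 22 − 2·(5/3) = 56/3.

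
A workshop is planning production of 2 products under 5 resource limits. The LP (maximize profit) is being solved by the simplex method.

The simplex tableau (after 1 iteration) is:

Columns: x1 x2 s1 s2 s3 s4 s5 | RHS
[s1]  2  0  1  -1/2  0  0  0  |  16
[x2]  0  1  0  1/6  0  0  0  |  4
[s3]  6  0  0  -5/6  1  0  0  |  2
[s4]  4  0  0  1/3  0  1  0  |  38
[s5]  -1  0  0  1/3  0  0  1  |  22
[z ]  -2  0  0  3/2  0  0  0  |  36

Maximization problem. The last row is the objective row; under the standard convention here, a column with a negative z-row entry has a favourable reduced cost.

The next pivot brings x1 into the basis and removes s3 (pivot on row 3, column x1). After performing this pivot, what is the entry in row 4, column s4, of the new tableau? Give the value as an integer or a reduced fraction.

Pivot element is row 3, column x1: 6.
Normalize row 3: new (row 3, s4) = 0/6 = 0.
row 4 ← row 4 − 4·(new row 3): 1 − 4·0 = 1.

1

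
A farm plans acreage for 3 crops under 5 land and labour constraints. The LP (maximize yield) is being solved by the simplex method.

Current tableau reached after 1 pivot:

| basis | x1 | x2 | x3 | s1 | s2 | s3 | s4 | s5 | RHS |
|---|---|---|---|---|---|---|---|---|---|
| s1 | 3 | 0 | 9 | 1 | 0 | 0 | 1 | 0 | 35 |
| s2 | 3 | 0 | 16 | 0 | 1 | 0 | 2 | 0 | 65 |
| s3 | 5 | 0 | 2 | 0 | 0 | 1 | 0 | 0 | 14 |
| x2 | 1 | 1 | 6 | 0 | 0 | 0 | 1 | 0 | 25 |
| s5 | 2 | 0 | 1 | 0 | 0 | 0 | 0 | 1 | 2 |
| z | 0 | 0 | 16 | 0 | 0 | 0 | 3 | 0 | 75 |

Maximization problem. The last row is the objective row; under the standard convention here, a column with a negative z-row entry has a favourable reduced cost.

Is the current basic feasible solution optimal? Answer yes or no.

No objective-row coefficient is strictly negative, so no entering variable exists; the tableau is optimal.

yes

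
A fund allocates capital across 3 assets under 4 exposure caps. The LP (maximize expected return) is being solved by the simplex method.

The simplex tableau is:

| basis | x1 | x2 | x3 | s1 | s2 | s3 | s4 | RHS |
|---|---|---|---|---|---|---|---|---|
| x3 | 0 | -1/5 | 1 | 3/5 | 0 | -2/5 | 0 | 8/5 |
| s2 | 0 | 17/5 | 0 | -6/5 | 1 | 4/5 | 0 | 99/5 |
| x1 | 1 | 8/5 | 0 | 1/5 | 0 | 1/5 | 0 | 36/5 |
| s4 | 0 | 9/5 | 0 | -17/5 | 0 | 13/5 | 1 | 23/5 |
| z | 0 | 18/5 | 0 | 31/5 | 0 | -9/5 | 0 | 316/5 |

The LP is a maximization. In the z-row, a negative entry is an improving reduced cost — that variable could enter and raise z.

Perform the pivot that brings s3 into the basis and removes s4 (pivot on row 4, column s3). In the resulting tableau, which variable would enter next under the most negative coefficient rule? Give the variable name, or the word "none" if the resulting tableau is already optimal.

none

Pivot element 13/5. New z-row = old z-row − (-9/5)·(row 4/(13/5)).
Updated z-row coefficients: x1: 0, x2: 63/13, x3: 0, s1: 50/13, s2: 0, s3: 0, s4: 9/13.
No coefficient is strictly negative; the tableau after this pivot is optimal.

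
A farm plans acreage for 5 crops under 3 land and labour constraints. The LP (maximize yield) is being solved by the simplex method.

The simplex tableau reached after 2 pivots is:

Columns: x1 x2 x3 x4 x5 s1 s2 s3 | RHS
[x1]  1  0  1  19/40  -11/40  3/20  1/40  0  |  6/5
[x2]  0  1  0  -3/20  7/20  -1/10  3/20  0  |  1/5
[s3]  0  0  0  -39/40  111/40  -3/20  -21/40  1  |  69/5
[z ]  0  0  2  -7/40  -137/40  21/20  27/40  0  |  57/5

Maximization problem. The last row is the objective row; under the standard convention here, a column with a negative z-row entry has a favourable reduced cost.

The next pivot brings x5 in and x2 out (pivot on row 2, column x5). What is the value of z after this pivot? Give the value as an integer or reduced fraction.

Minimum ratio for x5: (1/5)/(7/20) = 4/7.
z changes by −(z-row coeff of x5)·ratio = −(-137/40)·(4/7) = 137/70.
New z = 57/5 + (137/70) = 187/14.

187/14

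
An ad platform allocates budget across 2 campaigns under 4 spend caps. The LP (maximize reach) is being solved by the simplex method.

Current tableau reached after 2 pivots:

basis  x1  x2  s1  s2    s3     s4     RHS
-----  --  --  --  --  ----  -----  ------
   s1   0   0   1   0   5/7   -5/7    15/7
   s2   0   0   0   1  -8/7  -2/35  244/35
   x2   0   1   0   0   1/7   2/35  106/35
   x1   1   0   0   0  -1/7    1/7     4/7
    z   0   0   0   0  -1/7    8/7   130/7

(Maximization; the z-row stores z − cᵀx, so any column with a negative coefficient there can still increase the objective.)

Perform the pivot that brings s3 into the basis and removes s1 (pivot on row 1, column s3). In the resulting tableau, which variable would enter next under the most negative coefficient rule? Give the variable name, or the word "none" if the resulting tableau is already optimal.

none

Pivot element 5/7. New z-row = old z-row − (-1/7)·(row 1/(5/7)).
Updated z-row coefficients: x1: 0, x2: 0, s1: 1/5, s2: 0, s3: 0, s4: 1.
No coefficient is strictly negative; the tableau after this pivot is optimal.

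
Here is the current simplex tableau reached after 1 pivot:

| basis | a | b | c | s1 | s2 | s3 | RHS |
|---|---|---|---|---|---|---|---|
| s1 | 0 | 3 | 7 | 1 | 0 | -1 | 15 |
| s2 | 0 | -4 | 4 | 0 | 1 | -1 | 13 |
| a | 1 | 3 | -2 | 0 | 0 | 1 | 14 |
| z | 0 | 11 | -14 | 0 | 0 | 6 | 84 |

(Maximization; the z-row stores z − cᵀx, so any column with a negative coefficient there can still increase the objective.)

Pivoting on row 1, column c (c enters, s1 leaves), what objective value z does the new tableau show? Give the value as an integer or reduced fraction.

Minimum ratio for c: 15/7 = 15/7.
z changes by −(z-row coeff of c)·ratio = −(-14)·(15/7) = 30.
New z = 84 + 30 = 114.

114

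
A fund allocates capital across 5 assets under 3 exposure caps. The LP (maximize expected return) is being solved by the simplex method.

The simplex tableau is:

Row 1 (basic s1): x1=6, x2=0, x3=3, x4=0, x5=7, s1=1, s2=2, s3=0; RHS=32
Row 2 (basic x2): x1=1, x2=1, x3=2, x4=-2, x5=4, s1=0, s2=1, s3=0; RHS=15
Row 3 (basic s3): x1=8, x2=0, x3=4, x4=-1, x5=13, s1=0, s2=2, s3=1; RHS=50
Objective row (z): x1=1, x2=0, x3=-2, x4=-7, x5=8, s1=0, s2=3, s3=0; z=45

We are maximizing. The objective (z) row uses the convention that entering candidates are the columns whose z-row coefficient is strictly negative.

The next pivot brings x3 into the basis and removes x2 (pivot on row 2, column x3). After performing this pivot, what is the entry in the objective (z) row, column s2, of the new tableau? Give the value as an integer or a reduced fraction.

4

Pivot element is row 2, column x3: 2.
Normalize row 2: new (row 2, s2) = 1/2 = 1/2.
z-row ← z-row − (-2)·(new row 2): 3 − (-2)·(1/2) = 4.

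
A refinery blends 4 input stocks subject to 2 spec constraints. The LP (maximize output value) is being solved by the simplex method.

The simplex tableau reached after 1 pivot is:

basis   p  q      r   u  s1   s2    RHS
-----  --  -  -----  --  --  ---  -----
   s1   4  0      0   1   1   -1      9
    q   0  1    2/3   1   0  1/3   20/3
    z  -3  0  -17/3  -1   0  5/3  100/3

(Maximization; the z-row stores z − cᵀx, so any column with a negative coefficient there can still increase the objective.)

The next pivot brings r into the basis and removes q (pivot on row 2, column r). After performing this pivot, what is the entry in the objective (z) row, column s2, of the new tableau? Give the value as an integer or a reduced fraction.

9/2

Pivot element is row 2, column r: 2/3.
Normalize row 2: new (row 2, s2) = (1/3)/(2/3) = 1/2.
z-row ← z-row − (-17/3)·(new row 2): 5/3 − (-17/3)·(1/2) = 9/2.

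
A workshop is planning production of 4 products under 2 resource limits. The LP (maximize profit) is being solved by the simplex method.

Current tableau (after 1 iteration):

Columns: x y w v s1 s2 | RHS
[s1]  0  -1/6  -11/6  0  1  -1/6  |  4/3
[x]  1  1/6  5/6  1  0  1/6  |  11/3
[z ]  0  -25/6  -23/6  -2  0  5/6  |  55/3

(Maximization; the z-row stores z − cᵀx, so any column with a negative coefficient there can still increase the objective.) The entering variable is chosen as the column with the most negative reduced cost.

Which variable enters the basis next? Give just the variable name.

y

Objective-row coefficients: x: 0, y: -25/6, w: -23/6, v: -2, s1: 0, s2: 5/6.
The most negative is -25/6 in column y, so y enters.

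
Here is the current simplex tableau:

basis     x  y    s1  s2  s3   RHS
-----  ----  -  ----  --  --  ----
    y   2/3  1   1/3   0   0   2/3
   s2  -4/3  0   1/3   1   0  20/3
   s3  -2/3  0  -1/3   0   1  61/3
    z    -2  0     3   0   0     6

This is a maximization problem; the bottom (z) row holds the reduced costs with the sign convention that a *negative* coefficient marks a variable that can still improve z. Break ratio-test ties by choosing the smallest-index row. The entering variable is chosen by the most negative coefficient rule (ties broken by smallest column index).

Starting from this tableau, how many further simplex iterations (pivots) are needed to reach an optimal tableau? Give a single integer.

1

pivot: x in, y out → z = 8
No improving column remains; optimal.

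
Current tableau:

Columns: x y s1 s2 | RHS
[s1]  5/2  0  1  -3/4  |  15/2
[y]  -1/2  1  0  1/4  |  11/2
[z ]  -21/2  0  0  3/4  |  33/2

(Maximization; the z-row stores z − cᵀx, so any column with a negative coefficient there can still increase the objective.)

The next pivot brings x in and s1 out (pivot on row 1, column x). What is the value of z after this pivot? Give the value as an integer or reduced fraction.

48

Minimum ratio for x: (15/2)/(5/2) = 3.
z changes by −(z-row coeff of x)·ratio = −(-21/2)·3 = 63/2.
New z = 33/2 + (63/2) = 48.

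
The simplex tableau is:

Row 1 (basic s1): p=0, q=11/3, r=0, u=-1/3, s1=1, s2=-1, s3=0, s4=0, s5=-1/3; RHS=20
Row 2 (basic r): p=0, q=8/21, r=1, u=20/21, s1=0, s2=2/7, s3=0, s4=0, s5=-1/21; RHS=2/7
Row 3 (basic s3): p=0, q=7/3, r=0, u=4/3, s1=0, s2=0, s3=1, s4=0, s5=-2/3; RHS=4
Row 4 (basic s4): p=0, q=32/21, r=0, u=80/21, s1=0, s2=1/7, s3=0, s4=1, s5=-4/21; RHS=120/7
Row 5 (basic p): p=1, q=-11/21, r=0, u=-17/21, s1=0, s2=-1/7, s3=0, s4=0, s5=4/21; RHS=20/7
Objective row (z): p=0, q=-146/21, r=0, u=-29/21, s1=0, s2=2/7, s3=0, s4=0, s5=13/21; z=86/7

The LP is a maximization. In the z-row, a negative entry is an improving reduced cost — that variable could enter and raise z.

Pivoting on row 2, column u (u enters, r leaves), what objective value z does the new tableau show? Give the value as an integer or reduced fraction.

Minimum ratio for u: (2/7)/(20/21) = 3/10.
z changes by −(z-row coeff of u)·ratio = −(-29/21)·(3/10) = 29/70.
New z = 86/7 + (29/70) = 127/10.

127/10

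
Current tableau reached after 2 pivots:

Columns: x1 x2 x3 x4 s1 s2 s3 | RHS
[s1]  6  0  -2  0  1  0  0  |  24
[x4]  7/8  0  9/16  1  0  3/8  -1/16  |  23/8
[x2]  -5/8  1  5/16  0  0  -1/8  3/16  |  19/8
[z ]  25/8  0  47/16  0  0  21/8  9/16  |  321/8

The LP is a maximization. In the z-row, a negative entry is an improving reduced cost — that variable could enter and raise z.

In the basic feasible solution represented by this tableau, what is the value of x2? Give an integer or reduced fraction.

x2 is basic (row 3); its value is the RHS of that row: 19/8.

19/8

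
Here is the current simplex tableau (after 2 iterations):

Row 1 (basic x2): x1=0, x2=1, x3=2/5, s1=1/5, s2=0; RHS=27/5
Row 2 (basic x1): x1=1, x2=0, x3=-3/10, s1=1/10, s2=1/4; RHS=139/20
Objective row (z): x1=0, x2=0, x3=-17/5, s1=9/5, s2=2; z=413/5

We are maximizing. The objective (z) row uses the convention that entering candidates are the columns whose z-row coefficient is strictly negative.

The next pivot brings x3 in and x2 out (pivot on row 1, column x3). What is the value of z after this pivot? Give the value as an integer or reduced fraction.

Minimum ratio for x3: (27/5)/(2/5) = 27/2.
z changes by −(z-row coeff of x3)·ratio = −(-17/5)·(27/2) = 459/10.
New z = 413/5 + (459/10) = 257/2.

257/2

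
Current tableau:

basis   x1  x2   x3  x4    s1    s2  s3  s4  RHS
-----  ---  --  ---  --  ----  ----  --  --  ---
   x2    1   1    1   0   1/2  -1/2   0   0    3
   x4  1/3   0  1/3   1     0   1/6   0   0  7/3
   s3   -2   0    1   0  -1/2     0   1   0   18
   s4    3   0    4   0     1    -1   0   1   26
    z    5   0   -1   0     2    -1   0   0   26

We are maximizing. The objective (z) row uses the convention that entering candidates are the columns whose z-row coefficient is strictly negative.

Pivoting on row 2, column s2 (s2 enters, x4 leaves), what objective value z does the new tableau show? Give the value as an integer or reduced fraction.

40

Minimum ratio for s2: (7/3)/(1/6) = 14.
z changes by −(z-row coeff of s2)·ratio = −(-1)·14 = 14.
New z = 26 + 14 = 40.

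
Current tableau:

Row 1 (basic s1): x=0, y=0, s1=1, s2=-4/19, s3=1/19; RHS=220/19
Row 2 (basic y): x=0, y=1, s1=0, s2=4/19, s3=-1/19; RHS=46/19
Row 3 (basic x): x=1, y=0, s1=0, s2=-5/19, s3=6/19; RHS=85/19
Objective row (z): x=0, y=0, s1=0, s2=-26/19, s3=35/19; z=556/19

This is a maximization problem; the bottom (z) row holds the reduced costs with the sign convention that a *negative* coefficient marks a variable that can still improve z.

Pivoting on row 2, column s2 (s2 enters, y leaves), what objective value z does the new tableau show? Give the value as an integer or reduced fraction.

45

Minimum ratio for s2: (46/19)/(4/19) = 23/2.
z changes by −(z-row coeff of s2)·ratio = −(-26/19)·(23/2) = 299/19.
New z = 556/19 + (299/19) = 45.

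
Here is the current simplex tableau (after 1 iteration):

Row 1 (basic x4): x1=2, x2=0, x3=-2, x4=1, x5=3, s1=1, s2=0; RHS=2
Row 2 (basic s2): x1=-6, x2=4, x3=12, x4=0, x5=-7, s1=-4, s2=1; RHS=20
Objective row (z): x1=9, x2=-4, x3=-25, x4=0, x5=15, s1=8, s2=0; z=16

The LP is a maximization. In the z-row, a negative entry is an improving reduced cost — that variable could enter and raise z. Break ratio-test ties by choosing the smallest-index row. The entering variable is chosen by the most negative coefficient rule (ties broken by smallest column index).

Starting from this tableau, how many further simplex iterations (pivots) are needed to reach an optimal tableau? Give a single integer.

2

pivot: x3 in, s2 out → z = 173/3
pivot: x1 in, x4 out → z = 229/3
No improving column remains; optimal.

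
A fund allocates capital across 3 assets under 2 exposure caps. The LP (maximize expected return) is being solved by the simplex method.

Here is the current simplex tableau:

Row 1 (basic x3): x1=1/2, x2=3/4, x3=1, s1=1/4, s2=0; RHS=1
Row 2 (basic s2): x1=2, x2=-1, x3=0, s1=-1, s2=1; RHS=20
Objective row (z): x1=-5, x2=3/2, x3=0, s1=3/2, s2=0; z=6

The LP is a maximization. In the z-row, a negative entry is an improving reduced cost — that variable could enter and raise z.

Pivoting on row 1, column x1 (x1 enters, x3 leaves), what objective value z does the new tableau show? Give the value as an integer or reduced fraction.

16

Minimum ratio for x1: 1/(1/2) = 2.
z changes by −(z-row coeff of x1)·ratio = −(-5)·2 = 10.
New z = 6 + 10 = 16.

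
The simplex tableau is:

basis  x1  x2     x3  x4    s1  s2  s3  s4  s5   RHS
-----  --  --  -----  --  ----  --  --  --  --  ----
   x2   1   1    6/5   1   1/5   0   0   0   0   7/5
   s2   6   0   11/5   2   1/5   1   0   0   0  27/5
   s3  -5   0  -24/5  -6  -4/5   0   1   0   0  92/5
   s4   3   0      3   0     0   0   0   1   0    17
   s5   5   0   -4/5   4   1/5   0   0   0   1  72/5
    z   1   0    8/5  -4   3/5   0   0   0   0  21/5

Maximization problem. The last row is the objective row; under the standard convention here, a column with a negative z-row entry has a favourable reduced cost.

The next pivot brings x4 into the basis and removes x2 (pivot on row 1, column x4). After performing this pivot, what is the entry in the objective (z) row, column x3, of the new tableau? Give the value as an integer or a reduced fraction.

32/5

Pivot element is row 1, column x4: 1.
Normalize row 1: new (row 1, x3) = (6/5)/1 = 6/5.
z-row ← z-row − (-4)·(new row 1): 8/5 − (-4)·(6/5) = 32/5.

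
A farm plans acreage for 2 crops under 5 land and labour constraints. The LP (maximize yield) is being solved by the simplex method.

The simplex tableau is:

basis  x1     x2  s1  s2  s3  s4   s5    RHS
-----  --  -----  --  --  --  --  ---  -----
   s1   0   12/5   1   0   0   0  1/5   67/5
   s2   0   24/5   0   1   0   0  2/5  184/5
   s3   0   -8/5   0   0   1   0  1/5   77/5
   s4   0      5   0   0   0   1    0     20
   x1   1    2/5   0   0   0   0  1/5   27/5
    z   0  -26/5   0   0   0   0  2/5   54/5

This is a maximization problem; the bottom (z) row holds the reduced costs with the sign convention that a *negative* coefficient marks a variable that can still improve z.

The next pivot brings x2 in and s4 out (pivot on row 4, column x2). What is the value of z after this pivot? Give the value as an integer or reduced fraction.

Minimum ratio for x2: 20/5 = 4.
z changes by −(z-row coeff of x2)·ratio = −(-26/5)·4 = 104/5.
New z = 54/5 + (104/5) = 158/5.

158/5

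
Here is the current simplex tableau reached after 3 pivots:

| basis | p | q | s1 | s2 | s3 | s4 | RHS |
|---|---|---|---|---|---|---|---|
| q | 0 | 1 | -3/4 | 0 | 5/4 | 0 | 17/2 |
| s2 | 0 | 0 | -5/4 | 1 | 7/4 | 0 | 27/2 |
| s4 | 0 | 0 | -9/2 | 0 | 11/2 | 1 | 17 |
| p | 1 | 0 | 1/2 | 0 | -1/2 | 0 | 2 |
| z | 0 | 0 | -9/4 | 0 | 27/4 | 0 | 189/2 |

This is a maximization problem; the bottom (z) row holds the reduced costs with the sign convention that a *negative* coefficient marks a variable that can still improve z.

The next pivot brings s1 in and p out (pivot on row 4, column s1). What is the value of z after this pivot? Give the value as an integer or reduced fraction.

207/2

Minimum ratio for s1: 2/(1/2) = 4.
z changes by −(z-row coeff of s1)·ratio = −(-9/4)·4 = 9.
New z = 189/2 + 9 = 207/2.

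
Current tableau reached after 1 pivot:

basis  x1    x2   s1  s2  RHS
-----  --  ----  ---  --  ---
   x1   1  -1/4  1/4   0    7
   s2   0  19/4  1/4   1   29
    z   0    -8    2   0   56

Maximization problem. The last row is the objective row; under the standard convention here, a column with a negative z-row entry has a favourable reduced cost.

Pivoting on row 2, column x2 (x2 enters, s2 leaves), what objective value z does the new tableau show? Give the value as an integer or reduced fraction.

Minimum ratio for x2: 29/(19/4) = 116/19.
z changes by −(z-row coeff of x2)·ratio = −(-8)·(116/19) = 928/19.
New z = 56 + (928/19) = 1992/19.

1992/19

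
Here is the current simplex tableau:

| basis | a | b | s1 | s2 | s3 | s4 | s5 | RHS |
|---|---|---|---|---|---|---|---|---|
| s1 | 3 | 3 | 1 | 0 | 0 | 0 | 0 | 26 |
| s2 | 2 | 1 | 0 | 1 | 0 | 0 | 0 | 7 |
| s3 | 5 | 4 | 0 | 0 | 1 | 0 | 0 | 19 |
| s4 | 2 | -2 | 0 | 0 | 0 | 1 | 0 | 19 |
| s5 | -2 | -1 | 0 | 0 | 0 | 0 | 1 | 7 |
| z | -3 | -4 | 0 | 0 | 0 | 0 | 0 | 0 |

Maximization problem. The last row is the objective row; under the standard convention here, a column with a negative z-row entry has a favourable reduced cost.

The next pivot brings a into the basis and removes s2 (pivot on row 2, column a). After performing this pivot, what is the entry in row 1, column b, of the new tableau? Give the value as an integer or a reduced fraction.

Pivot element is row 2, column a: 2.
Normalize row 2: new (row 2, b) = 1/2 = 1/2.
row 1 ← row 1 − 3·(new row 2): 3 − 3·(1/2) = 3/2.

3/2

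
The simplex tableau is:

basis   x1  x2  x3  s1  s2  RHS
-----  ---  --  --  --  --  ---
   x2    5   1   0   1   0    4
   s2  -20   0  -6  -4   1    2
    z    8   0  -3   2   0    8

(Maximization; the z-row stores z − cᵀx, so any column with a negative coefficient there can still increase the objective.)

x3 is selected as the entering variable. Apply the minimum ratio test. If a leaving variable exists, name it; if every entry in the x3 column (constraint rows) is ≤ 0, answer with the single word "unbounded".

x3-column entries: row 1: 0, row 2: -6. All ≤ 0, so x3 can increase without bound; the LP is unbounded in this direction.

unbounded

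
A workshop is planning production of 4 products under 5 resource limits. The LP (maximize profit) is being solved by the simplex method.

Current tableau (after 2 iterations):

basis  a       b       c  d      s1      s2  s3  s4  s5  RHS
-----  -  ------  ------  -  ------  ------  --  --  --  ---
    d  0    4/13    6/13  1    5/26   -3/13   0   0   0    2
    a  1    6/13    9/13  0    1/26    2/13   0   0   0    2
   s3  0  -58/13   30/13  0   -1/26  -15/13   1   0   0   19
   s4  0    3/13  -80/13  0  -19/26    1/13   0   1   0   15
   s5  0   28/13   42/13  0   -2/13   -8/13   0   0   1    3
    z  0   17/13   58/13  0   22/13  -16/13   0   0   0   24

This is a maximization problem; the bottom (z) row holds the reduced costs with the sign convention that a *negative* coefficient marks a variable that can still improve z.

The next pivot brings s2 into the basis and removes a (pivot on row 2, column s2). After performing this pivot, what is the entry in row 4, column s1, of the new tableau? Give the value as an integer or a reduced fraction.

Pivot element is row 2, column s2: 2/13.
Normalize row 2: new (row 2, s1) = (1/26)/(2/13) = 1/4.
row 4 ← row 4 − (1/13)·(new row 2): -19/26 − (1/13)·(1/4) = -3/4.

-3/4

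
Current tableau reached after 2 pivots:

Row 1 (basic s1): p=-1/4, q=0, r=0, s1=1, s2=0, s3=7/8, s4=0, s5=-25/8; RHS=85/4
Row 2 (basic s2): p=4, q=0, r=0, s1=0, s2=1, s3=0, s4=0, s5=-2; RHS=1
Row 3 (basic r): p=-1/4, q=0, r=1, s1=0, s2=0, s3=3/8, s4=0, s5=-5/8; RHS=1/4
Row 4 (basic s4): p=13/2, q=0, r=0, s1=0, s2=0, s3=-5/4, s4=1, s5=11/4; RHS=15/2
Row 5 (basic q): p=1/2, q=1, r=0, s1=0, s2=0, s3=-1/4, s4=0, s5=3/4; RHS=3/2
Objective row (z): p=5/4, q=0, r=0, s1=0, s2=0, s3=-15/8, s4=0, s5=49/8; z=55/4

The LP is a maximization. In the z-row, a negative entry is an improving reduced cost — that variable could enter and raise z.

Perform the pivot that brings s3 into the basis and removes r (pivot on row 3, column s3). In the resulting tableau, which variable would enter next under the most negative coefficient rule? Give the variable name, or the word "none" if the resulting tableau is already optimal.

none

Pivot element 3/8. New z-row = old z-row − (-15/8)·(row 3/(3/8)).
Updated z-row coefficients: p: 0, q: 0, r: 5, s1: 0, s2: 0, s3: 0, s4: 0, s5: 3.
No coefficient is strictly negative; the tableau after this pivot is optimal.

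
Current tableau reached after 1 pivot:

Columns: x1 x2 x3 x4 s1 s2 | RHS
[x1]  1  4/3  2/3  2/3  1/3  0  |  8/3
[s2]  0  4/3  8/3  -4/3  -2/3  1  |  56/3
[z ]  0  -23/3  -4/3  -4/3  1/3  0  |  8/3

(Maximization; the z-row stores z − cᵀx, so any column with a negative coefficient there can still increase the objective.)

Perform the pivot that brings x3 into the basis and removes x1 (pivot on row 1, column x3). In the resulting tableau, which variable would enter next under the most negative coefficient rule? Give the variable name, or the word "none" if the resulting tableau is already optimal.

x2

Pivot element 2/3. New z-row = old z-row − (-4/3)·(row 1/(2/3)).
Updated z-row coefficients: x1: 2, x2: -5, x3: 0, x4: 0, s1: 1, s2: 0.
The most negative is -5 in column x2, so x2 would enter next.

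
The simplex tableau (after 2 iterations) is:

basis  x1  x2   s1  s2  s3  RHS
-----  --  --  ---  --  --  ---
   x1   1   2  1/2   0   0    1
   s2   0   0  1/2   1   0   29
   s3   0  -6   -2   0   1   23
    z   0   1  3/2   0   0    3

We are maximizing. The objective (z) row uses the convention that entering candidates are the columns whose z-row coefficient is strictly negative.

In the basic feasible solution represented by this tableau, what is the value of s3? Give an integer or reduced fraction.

s3 is basic (row 3); its value is the RHS of that row: 23.

23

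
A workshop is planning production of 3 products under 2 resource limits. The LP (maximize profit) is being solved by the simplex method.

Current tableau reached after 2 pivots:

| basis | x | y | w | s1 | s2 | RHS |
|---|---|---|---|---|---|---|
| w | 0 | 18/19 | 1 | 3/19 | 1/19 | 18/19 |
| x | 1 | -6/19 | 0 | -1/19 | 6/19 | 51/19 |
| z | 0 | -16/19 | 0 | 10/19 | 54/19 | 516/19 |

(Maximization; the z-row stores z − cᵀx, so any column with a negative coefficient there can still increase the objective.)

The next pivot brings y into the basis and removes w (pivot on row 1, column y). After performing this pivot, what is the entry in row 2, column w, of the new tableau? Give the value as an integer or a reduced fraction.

Pivot element is row 1, column y: 18/19.
Normalize row 1: new (row 1, w) = 1/(18/19) = 19/18.
row 2 ← row 2 − (-6/19)·(new row 1): 0 − (-6/19)·(19/18) = 1/3.

1/3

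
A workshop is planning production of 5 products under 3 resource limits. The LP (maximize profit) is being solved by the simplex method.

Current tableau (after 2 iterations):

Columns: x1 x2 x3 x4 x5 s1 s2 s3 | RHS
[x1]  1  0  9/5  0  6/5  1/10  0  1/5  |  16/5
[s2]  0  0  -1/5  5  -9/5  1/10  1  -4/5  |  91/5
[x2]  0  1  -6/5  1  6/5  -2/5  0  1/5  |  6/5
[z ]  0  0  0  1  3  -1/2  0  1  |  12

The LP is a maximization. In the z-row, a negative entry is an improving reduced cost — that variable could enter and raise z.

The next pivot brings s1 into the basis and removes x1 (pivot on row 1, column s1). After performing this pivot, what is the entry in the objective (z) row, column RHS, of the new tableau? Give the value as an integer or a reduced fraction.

Pivot element is row 1, column s1: 1/10.
Normalize row 1: new (row 1, RHS) = (16/5)/(1/10) = 32.
z-row ← z-row − (-1/2)·(new row 1): 12 − (-1/2)·32 = 28.

28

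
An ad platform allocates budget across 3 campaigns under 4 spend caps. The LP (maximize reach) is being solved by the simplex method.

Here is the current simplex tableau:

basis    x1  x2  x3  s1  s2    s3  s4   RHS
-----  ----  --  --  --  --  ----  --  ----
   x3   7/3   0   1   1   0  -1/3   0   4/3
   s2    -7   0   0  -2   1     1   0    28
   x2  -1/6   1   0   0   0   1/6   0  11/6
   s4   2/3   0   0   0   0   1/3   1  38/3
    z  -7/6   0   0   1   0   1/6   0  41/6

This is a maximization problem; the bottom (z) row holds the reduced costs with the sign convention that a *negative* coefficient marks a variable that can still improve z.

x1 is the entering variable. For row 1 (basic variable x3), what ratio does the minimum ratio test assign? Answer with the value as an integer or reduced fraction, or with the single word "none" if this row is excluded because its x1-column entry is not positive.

Ratio = RHS / (x1 entry) = (4/3) / (7/3) = 4/7.

4/7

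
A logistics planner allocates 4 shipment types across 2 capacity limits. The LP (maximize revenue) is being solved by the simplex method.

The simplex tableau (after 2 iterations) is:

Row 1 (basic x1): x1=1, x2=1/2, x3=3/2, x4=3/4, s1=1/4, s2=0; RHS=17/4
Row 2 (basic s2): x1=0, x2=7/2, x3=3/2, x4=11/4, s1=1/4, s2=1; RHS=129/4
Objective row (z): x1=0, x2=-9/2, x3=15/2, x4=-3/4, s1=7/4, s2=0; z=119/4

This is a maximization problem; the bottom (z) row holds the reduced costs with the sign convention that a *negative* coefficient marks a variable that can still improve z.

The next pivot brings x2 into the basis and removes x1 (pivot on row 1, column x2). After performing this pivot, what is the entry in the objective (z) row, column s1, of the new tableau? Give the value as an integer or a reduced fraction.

4

Pivot element is row 1, column x2: 1/2.
Normalize row 1: new (row 1, s1) = (1/4)/(1/2) = 1/2.
z-row ← z-row − (-9/2)·(new row 1): 7/4 − (-9/2)·(1/2) = 4.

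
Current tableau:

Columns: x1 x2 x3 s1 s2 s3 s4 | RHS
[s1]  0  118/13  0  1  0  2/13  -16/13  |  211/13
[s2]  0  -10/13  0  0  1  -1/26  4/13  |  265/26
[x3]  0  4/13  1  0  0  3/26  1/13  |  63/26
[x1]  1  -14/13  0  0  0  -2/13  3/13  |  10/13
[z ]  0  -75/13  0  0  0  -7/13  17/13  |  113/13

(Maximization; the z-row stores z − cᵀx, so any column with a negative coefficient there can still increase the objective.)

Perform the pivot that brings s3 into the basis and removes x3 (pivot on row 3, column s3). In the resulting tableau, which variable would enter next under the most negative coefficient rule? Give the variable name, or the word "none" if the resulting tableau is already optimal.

x2

Pivot element 3/26. New z-row = old z-row − (-7/13)·(row 3/(3/26)).
Updated z-row coefficients: x1: 0, x2: -13/3, x3: 14/3, s1: 0, s2: 0, s3: 0, s4: 5/3.
The most negative is -13/3 in column x2, so x2 would enter next.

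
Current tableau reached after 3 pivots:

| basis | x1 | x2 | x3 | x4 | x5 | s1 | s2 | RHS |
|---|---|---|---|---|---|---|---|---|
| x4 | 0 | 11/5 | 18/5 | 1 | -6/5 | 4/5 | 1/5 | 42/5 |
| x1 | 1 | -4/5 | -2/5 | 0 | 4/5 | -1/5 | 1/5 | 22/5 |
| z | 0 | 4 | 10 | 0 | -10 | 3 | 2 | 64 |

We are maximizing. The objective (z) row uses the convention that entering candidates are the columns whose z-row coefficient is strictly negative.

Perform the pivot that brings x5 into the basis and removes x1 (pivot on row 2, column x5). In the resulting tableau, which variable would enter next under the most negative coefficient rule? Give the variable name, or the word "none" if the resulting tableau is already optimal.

Pivot element 4/5. New z-row = old z-row − (-10)·(row 2/(4/5)).
Updated z-row coefficients: x1: 25/2, x2: -6, x3: 5, x4: 0, x5: 0, s1: 1/2, s2: 9/2.
The most negative is -6 in column x2, so x2 would enter next.

x2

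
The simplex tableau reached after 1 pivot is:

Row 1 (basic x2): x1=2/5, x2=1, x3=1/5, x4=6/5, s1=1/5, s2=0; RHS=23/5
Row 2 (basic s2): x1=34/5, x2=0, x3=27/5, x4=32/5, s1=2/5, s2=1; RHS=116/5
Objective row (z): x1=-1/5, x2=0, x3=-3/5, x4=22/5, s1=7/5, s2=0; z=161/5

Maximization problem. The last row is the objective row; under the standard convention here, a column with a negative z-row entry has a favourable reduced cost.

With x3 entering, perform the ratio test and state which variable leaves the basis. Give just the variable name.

s2

Ratios: row 1 (x2): (23/5)/(1/5) = 23; row 2 (s2): (116/5)/(27/5) = 116/27.
Minimum ratio 116/27 is in the s2 row, so s2 leaves.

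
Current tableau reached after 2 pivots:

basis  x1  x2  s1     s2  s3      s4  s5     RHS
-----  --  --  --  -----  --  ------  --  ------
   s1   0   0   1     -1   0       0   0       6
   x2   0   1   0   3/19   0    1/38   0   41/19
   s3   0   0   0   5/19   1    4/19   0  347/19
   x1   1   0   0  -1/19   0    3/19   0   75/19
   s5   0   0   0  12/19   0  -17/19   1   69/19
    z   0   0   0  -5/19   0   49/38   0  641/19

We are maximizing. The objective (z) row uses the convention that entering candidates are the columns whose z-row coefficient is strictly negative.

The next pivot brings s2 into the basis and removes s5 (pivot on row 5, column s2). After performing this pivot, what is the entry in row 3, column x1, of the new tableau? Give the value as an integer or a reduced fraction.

Pivot element is row 5, column s2: 12/19.
Normalize row 5: new (row 5, x1) = 0/(12/19) = 0.
row 3 ← row 3 − (5/19)·(new row 5): 0 − (5/19)·0 = 0.

0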